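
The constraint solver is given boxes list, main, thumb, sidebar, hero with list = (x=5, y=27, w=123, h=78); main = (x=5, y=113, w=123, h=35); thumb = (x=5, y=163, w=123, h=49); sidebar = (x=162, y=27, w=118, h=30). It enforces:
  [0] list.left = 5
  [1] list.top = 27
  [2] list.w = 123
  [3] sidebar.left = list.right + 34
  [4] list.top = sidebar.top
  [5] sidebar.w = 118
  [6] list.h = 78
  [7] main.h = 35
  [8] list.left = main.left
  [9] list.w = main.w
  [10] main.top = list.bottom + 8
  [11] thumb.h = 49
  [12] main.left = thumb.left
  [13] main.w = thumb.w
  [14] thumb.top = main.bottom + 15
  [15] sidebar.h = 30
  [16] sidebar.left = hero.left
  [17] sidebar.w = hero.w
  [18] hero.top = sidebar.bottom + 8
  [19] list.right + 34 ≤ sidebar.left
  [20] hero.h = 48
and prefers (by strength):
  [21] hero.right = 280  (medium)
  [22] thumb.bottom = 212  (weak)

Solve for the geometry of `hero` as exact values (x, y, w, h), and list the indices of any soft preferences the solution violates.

hero = (x=162, y=65, w=118, h=48)
violated soft preferences: none

1. hero.x = 162  [sidebar.left = hero.left]
2. hero.w = 118  [sidebar.w = hero.w]
3. hero.y = 65  [hero.top = sidebar.bottom + 8]
4. hero.h = 48  [hero.h = 48]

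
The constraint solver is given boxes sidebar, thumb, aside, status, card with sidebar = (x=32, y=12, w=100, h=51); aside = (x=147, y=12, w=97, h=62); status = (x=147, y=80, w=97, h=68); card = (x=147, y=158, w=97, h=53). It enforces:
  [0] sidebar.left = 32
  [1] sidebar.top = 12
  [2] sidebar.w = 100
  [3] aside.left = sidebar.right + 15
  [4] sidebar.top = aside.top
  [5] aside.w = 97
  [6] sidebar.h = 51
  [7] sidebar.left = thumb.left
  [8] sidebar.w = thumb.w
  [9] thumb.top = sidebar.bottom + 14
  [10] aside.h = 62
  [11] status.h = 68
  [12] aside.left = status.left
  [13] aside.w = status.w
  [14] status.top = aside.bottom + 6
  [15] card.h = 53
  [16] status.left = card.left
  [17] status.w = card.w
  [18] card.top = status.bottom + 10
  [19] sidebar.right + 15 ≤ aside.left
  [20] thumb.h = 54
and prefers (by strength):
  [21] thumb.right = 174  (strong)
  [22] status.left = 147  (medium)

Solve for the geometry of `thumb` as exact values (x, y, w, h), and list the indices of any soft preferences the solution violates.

thumb = (x=32, y=77, w=100, h=54)
violated soft preferences: 21

1. thumb.x = 32  [sidebar.left = thumb.left]
2. thumb.w = 100  [sidebar.w = thumb.w]
3. thumb.y = 77  [thumb.top = sidebar.bottom + 14]
4. thumb.h = 54  [thumb.h = 54]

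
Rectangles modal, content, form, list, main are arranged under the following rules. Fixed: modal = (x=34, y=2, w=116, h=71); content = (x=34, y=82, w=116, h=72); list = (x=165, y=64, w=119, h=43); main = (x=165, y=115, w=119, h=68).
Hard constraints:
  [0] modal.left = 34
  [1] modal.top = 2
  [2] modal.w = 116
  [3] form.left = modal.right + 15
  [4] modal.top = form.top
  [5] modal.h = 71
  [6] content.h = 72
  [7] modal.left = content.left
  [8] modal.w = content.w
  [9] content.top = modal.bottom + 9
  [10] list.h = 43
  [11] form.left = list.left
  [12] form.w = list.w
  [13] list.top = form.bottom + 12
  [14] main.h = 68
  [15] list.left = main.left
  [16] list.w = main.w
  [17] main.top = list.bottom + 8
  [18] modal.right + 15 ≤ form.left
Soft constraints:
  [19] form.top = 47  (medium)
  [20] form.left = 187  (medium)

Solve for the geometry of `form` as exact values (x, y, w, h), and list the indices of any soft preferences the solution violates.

1. form.x = 165  [form.left = modal.right + 15]
2. form.y = 2  [modal.top = form.top]
3. form.w = 119  [form.w = list.w]
4. form.h = 50  [list.top = form.bottom + 12]

form = (x=165, y=2, w=119, h=50)
violated soft preferences: 19, 20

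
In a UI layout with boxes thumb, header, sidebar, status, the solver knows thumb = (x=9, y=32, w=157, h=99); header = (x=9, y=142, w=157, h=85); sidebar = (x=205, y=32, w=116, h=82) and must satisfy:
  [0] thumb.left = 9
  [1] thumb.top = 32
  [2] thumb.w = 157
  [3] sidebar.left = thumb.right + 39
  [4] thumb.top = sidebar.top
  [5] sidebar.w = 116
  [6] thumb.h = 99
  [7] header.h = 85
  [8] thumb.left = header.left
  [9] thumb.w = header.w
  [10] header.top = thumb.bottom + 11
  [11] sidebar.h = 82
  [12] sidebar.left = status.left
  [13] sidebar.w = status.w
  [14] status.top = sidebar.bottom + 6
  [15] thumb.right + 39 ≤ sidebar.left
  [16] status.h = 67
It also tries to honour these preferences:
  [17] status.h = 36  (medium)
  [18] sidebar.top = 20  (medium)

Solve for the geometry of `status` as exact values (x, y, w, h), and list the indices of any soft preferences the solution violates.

1. status.x = 205  [sidebar.left = status.left]
2. status.w = 116  [sidebar.w = status.w]
3. status.y = 120  [status.top = sidebar.bottom + 6]
4. status.h = 67  [status.h = 67]

status = (x=205, y=120, w=116, h=67)
violated soft preferences: 17, 18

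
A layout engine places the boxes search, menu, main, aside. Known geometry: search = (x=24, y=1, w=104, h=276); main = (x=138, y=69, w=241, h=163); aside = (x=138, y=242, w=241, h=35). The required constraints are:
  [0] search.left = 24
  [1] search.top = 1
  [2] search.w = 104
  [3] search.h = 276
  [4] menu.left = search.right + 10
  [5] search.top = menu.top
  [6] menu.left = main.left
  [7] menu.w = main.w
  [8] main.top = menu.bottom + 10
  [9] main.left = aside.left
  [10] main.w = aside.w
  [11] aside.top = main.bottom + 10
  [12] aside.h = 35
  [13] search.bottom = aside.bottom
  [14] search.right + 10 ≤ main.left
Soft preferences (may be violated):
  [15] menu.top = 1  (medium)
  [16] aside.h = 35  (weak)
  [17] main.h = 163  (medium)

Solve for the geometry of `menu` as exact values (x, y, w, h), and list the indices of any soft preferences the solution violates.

menu = (x=138, y=1, w=241, h=58)
violated soft preferences: none

1. menu.x = 138  [menu.left = search.right + 10]
2. menu.y = 1  [search.top = menu.top]
3. menu.w = 241  [menu.w = main.w]
4. menu.h = 58  [main.top = menu.bottom + 10]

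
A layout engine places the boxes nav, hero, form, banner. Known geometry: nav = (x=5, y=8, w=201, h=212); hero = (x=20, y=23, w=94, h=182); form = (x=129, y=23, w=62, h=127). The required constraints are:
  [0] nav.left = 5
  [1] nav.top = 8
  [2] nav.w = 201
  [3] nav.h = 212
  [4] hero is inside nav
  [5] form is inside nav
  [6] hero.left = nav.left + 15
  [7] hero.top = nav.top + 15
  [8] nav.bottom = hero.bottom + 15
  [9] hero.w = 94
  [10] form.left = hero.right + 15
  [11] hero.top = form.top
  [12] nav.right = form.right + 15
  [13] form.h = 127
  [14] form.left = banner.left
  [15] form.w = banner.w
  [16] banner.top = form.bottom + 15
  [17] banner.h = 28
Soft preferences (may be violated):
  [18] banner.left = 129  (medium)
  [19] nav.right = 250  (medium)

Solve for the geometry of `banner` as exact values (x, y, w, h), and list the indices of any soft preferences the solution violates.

1. banner.x = 129  [form.left = banner.left]
2. banner.w = 62  [form.w = banner.w]
3. banner.y = 165  [banner.top = form.bottom + 15]
4. banner.h = 28  [banner.h = 28]

banner = (x=129, y=165, w=62, h=28)
violated soft preferences: 19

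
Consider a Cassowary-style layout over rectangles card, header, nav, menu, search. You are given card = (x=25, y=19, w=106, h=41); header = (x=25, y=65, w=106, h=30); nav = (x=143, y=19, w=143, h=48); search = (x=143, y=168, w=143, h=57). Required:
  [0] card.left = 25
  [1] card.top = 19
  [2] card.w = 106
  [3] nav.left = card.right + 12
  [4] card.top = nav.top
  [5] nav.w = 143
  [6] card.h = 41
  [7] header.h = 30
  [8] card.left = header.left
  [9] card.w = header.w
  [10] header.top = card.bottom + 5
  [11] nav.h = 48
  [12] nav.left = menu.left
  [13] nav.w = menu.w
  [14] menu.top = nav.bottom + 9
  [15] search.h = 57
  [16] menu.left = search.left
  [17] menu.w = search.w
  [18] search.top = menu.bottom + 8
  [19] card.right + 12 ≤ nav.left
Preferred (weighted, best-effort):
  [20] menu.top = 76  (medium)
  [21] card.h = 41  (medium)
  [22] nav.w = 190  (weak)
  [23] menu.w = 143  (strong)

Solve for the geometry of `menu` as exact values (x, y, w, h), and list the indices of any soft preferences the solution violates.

menu = (x=143, y=76, w=143, h=84)
violated soft preferences: 22

1. menu.x = 143  [nav.left = menu.left]
2. menu.w = 143  [nav.w = menu.w]
3. menu.y = 76  [menu.top = nav.bottom + 9]
4. menu.h = 84  [search.top = menu.bottom + 8]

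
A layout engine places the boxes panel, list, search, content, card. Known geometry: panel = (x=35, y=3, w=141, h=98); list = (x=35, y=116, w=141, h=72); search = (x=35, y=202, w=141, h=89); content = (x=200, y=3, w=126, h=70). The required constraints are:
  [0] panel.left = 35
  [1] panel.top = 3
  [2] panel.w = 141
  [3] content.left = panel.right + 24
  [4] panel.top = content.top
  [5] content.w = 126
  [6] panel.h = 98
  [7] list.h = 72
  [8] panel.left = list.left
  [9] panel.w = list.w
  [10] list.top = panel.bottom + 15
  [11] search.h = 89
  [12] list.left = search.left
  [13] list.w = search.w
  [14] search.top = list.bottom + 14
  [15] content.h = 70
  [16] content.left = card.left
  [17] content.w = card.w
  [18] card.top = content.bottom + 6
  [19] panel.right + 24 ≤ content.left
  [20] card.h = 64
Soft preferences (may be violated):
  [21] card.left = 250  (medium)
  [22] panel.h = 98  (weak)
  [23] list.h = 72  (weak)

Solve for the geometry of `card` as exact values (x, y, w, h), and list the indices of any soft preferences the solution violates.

card = (x=200, y=79, w=126, h=64)
violated soft preferences: 21

1. card.x = 200  [content.left = card.left]
2. card.w = 126  [content.w = card.w]
3. card.y = 79  [card.top = content.bottom + 6]
4. card.h = 64  [card.h = 64]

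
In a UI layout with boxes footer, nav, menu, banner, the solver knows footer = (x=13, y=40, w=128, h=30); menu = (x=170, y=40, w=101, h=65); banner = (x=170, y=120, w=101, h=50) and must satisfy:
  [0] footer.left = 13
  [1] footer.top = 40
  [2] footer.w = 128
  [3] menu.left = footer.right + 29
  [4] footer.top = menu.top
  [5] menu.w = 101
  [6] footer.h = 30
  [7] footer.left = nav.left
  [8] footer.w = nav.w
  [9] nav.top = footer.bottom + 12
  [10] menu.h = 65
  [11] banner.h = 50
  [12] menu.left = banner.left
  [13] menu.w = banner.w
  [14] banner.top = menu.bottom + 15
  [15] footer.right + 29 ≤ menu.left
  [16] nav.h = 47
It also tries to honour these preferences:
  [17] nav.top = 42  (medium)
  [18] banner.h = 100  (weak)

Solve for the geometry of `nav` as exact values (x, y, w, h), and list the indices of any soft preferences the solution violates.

1. nav.x = 13  [footer.left = nav.left]
2. nav.w = 128  [footer.w = nav.w]
3. nav.y = 82  [nav.top = footer.bottom + 12]
4. nav.h = 47  [nav.h = 47]

nav = (x=13, y=82, w=128, h=47)
violated soft preferences: 17, 18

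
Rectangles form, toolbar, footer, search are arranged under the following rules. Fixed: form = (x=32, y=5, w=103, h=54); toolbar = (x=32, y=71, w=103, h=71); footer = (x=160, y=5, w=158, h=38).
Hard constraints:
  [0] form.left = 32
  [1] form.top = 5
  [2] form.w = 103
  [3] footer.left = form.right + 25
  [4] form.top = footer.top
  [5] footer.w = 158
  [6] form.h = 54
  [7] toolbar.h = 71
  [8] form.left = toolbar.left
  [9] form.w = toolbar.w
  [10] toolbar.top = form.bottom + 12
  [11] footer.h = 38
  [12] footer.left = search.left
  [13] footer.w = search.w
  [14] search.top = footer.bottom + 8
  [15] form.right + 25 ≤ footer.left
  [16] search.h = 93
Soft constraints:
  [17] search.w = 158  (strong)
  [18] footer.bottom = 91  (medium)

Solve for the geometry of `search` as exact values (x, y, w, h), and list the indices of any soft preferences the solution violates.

search = (x=160, y=51, w=158, h=93)
violated soft preferences: 18

1. search.x = 160  [footer.left = search.left]
2. search.w = 158  [footer.w = search.w]
3. search.y = 51  [search.top = footer.bottom + 8]
4. search.h = 93  [search.h = 93]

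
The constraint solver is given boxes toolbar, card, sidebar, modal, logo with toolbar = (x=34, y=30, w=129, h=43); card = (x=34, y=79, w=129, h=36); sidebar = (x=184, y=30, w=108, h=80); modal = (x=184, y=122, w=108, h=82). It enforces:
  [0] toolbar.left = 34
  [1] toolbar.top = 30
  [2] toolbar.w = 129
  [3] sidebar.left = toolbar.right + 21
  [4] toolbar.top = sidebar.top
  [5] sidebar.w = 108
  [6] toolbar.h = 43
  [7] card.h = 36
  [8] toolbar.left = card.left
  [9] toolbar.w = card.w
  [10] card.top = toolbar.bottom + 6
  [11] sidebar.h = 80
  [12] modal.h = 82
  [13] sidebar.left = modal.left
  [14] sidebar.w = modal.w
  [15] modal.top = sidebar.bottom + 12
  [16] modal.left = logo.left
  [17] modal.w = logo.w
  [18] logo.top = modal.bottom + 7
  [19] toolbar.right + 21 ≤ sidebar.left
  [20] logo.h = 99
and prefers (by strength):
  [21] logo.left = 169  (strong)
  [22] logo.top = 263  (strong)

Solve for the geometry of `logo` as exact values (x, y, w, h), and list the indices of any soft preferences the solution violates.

logo = (x=184, y=211, w=108, h=99)
violated soft preferences: 21, 22

1. logo.x = 184  [modal.left = logo.left]
2. logo.w = 108  [modal.w = logo.w]
3. logo.y = 211  [logo.top = modal.bottom + 7]
4. logo.h = 99  [logo.h = 99]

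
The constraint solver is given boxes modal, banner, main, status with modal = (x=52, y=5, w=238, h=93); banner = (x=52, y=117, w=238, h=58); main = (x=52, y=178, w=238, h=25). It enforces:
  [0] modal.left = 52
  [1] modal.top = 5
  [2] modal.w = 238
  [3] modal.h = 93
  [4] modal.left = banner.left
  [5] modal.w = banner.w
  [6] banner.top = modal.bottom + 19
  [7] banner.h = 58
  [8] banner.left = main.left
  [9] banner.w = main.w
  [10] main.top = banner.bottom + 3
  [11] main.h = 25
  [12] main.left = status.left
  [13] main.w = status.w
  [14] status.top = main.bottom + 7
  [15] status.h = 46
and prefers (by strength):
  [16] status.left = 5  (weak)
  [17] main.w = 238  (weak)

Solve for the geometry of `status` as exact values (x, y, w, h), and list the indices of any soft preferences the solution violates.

1. status.x = 52  [main.left = status.left]
2. status.w = 238  [main.w = status.w]
3. status.y = 210  [status.top = main.bottom + 7]
4. status.h = 46  [status.h = 46]

status = (x=52, y=210, w=238, h=46)
violated soft preferences: 16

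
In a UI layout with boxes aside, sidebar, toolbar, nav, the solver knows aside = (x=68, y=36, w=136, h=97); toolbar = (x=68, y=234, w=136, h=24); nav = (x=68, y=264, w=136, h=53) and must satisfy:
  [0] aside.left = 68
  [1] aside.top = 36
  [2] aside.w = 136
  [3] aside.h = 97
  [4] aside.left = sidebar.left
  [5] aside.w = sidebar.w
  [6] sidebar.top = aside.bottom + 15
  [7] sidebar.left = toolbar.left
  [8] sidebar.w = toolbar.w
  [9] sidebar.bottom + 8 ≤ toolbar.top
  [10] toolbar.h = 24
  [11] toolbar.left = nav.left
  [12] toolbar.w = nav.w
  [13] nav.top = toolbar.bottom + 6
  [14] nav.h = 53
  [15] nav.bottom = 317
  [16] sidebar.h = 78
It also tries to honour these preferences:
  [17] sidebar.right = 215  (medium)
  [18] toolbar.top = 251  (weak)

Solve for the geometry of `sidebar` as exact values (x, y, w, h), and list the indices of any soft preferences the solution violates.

1. sidebar.x = 68  [aside.left = sidebar.left]
2. sidebar.w = 136  [aside.w = sidebar.w]
3. sidebar.y = 148  [sidebar.top = aside.bottom + 15]
4. sidebar.h = 78  [sidebar.h = 78]

sidebar = (x=68, y=148, w=136, h=78)
violated soft preferences: 17, 18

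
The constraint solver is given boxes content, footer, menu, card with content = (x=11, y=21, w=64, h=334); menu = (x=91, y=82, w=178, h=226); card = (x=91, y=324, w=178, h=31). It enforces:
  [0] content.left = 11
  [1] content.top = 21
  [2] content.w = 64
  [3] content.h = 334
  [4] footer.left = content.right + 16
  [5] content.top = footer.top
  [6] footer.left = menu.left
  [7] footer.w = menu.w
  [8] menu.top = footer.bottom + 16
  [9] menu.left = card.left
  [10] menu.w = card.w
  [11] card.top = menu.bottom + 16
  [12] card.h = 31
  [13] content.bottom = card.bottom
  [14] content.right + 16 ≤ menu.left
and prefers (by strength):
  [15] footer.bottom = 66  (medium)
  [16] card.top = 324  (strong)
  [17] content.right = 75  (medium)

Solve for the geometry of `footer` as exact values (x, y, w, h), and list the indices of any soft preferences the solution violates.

1. footer.x = 91  [footer.left = content.right + 16]
2. footer.y = 21  [content.top = footer.top]
3. footer.w = 178  [footer.w = menu.w]
4. footer.h = 45  [menu.top = footer.bottom + 16]

footer = (x=91, y=21, w=178, h=45)
violated soft preferences: none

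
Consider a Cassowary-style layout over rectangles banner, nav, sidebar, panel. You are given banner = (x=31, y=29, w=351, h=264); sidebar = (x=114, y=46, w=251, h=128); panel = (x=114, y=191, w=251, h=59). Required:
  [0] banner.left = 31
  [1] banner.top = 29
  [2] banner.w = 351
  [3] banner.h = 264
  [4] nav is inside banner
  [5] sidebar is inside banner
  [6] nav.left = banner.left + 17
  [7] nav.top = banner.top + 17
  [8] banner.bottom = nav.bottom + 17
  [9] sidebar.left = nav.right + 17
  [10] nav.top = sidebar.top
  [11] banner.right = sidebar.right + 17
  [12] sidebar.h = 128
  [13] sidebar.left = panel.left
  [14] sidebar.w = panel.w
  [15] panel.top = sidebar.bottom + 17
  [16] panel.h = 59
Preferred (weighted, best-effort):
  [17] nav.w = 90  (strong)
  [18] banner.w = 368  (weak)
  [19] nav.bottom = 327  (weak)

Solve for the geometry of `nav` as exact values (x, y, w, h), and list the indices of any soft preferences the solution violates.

1. nav.x = 48  [nav.left = banner.left + 17]
2. nav.y = 46  [nav.top = banner.top + 17]
3. nav.h = 230  [banner.bottom = nav.bottom + 17]
4. nav.w = 49  [sidebar.left = nav.right + 17]

nav = (x=48, y=46, w=49, h=230)
violated soft preferences: 17, 18, 19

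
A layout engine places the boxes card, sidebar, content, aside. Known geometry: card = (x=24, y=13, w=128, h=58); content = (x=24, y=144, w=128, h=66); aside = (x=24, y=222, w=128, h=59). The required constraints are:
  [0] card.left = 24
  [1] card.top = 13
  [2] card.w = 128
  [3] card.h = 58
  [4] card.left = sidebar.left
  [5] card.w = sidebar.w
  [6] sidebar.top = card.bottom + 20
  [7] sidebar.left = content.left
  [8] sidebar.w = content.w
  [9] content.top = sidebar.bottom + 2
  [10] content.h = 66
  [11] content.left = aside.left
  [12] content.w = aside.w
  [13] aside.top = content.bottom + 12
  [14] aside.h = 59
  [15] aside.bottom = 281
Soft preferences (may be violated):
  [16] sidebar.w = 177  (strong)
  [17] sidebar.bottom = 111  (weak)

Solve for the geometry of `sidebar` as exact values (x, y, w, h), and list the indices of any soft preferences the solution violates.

sidebar = (x=24, y=91, w=128, h=51)
violated soft preferences: 16, 17

1. sidebar.x = 24  [card.left = sidebar.left]
2. sidebar.w = 128  [card.w = sidebar.w]
3. sidebar.y = 91  [sidebar.top = card.bottom + 20]
4. sidebar.h = 51  [content.top = sidebar.bottom + 2]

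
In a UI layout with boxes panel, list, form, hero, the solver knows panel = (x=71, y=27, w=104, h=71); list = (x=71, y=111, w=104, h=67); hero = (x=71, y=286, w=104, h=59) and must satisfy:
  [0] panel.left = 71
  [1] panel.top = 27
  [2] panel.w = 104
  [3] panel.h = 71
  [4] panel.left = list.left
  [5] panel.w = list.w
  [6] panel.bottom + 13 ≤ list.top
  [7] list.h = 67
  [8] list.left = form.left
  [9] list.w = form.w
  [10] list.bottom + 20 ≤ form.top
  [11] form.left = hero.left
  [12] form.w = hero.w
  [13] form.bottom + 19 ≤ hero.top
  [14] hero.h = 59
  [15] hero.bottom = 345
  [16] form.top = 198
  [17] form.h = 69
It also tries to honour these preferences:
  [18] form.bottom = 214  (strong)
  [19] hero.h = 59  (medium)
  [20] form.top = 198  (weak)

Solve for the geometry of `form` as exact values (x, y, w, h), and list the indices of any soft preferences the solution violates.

1. form.x = 71  [list.left = form.left]
2. form.w = 104  [list.w = form.w]
3. form.y = 198  [form.top = 198]
4. form.h = 69  [form.h = 69]

form = (x=71, y=198, w=104, h=69)
violated soft preferences: 18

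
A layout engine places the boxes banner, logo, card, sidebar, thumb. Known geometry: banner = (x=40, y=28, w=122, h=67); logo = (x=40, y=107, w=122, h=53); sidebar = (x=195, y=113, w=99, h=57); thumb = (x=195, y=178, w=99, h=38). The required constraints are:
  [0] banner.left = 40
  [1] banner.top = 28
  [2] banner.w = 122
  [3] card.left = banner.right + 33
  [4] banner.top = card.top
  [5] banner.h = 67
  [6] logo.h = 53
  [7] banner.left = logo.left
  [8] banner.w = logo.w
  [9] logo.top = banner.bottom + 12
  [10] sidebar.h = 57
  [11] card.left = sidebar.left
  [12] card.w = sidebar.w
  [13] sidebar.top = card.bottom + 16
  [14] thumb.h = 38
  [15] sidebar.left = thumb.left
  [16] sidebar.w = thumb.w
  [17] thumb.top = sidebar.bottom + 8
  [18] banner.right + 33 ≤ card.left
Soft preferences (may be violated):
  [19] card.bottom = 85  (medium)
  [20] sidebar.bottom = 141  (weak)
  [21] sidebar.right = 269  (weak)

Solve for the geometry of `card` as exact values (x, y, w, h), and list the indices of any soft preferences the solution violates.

1. card.x = 195  [card.left = banner.right + 33]
2. card.y = 28  [banner.top = card.top]
3. card.w = 99  [card.w = sidebar.w]
4. card.h = 69  [sidebar.top = card.bottom + 16]

card = (x=195, y=28, w=99, h=69)
violated soft preferences: 19, 20, 21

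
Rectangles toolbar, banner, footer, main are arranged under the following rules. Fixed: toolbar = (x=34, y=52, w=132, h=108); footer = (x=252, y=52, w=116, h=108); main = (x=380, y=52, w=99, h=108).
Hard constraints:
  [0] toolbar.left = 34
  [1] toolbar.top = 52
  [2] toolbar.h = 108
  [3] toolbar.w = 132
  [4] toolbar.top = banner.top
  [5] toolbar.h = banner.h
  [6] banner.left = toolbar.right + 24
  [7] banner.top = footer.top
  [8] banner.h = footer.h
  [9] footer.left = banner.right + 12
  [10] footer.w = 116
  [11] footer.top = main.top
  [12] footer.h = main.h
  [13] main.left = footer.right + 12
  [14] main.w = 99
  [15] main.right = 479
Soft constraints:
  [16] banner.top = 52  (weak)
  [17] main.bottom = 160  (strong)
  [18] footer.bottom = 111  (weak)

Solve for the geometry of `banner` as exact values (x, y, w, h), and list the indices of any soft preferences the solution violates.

banner = (x=190, y=52, w=50, h=108)
violated soft preferences: 18

1. banner.y = 52  [toolbar.top = banner.top]
2. banner.h = 108  [toolbar.h = banner.h]
3. banner.x = 190  [banner.left = toolbar.right + 24]
4. banner.w = 50  [footer.left = banner.right + 12]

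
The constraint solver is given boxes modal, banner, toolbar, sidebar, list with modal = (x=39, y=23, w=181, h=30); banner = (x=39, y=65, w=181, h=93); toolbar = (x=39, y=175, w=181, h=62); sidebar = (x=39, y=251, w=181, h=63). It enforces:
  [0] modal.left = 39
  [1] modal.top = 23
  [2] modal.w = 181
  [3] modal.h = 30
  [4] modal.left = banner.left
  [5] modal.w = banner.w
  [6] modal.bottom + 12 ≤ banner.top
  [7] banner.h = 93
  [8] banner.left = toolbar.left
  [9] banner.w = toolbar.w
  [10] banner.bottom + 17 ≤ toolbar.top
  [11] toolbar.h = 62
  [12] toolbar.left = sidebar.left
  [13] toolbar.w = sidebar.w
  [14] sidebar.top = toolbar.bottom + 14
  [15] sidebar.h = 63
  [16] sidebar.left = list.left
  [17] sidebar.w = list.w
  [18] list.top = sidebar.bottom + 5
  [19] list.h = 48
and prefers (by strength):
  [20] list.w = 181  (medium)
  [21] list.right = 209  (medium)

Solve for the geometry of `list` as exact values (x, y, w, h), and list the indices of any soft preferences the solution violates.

list = (x=39, y=319, w=181, h=48)
violated soft preferences: 21

1. list.x = 39  [sidebar.left = list.left]
2. list.w = 181  [sidebar.w = list.w]
3. list.y = 319  [list.top = sidebar.bottom + 5]
4. list.h = 48  [list.h = 48]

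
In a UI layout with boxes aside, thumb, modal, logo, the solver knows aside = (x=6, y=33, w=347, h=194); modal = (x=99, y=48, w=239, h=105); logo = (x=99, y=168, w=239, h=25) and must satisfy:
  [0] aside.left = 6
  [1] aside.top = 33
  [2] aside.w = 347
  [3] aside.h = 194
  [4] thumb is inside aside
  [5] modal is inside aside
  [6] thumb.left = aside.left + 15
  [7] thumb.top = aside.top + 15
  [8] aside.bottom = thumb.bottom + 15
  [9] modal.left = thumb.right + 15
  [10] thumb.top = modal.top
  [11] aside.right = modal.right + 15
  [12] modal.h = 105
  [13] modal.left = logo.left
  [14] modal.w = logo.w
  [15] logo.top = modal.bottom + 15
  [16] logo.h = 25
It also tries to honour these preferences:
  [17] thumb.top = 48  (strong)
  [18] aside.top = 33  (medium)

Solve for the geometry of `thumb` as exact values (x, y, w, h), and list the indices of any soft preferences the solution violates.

thumb = (x=21, y=48, w=63, h=164)
violated soft preferences: none

1. thumb.x = 21  [thumb.left = aside.left + 15]
2. thumb.y = 48  [thumb.top = aside.top + 15]
3. thumb.h = 164  [aside.bottom = thumb.bottom + 15]
4. thumb.w = 63  [modal.left = thumb.right + 15]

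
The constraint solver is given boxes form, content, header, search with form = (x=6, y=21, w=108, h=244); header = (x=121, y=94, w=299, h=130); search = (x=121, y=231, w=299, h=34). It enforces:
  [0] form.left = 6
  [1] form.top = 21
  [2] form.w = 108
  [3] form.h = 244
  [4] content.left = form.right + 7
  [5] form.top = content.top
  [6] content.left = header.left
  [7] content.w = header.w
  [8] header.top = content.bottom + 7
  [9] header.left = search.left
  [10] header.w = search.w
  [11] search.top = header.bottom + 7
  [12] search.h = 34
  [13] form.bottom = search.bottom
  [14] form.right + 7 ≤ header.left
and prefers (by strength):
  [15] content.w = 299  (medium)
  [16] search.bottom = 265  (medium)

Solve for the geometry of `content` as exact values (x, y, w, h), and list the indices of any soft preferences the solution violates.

1. content.x = 121  [content.left = form.right + 7]
2. content.y = 21  [form.top = content.top]
3. content.w = 299  [content.w = header.w]
4. content.h = 66  [header.top = content.bottom + 7]

content = (x=121, y=21, w=299, h=66)
violated soft preferences: none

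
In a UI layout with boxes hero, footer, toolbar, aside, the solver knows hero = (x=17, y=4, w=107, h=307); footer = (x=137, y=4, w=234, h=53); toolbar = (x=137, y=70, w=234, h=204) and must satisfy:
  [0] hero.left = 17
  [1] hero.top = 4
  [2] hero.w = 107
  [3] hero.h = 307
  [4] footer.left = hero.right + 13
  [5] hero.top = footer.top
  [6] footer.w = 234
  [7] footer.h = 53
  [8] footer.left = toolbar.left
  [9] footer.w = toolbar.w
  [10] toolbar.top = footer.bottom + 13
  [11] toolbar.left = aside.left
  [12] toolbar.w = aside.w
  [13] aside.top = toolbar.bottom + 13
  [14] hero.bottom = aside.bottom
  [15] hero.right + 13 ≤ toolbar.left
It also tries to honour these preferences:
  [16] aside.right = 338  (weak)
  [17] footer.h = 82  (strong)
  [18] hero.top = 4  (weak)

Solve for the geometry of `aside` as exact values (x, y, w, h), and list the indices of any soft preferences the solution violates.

aside = (x=137, y=287, w=234, h=24)
violated soft preferences: 16, 17

1. aside.x = 137  [toolbar.left = aside.left]
2. aside.w = 234  [toolbar.w = aside.w]
3. aside.y = 287  [aside.top = toolbar.bottom + 13]
4. aside.h = 24  [hero.bottom = aside.bottom]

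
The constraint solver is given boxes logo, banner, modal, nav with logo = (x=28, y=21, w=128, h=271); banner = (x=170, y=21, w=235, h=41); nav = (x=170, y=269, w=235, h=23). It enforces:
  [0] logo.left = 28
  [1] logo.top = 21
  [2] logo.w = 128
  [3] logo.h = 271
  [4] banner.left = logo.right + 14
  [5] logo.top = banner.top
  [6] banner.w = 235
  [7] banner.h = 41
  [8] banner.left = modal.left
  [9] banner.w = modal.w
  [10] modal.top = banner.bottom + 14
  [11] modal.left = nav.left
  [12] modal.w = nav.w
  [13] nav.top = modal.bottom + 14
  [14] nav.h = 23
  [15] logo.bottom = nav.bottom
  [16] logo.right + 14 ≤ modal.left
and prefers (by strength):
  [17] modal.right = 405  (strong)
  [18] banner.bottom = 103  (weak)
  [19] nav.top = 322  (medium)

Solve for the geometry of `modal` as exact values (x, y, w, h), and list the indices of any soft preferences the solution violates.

modal = (x=170, y=76, w=235, h=179)
violated soft preferences: 18, 19

1. modal.x = 170  [banner.left = modal.left]
2. modal.w = 235  [banner.w = modal.w]
3. modal.y = 76  [modal.top = banner.bottom + 14]
4. modal.h = 179  [nav.top = modal.bottom + 14]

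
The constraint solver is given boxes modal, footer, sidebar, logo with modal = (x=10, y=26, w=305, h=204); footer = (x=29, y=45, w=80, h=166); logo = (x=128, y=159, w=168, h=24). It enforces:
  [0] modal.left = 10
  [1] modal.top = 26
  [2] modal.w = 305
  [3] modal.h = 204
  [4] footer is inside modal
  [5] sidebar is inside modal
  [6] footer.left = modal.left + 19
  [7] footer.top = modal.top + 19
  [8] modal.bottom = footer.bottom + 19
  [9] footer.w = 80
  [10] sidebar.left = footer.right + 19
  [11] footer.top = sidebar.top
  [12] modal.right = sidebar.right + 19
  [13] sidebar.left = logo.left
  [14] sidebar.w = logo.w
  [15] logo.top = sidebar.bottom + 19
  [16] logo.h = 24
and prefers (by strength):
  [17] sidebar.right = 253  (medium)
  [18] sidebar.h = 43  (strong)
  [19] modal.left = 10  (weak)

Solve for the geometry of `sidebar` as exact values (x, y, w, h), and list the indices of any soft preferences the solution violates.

sidebar = (x=128, y=45, w=168, h=95)
violated soft preferences: 17, 18

1. sidebar.x = 128  [sidebar.left = footer.right + 19]
2. sidebar.y = 45  [footer.top = sidebar.top]
3. sidebar.w = 168  [modal.right = sidebar.right + 19]
4. sidebar.h = 95  [logo.top = sidebar.bottom + 19]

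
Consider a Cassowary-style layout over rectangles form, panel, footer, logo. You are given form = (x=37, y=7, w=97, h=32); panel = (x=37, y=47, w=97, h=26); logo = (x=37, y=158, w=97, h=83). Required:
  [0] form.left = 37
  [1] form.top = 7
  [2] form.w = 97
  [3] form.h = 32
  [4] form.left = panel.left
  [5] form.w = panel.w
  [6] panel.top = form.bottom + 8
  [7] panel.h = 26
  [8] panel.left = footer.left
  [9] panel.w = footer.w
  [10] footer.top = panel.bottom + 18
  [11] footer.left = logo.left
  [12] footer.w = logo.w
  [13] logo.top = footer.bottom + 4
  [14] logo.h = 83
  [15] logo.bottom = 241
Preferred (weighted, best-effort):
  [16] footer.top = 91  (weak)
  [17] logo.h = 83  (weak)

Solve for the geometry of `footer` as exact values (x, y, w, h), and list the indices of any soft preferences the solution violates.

1. footer.x = 37  [panel.left = footer.left]
2. footer.w = 97  [panel.w = footer.w]
3. footer.y = 91  [footer.top = panel.bottom + 18]
4. footer.h = 63  [logo.top = footer.bottom + 4]

footer = (x=37, y=91, w=97, h=63)
violated soft preferences: none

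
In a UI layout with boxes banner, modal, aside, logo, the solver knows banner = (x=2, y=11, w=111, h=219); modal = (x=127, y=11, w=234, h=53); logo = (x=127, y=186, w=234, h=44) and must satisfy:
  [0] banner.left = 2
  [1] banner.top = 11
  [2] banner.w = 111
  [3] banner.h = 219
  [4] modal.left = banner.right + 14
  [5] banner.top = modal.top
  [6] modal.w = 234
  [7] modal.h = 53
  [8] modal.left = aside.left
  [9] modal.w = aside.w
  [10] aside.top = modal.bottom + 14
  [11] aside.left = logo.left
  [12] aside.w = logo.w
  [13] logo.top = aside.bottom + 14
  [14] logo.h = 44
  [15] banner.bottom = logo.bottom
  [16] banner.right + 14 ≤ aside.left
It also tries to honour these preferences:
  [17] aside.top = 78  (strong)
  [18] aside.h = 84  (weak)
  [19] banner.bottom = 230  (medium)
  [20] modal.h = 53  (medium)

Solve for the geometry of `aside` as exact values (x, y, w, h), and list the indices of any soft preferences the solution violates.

aside = (x=127, y=78, w=234, h=94)
violated soft preferences: 18

1. aside.x = 127  [modal.left = aside.left]
2. aside.w = 234  [modal.w = aside.w]
3. aside.y = 78  [aside.top = modal.bottom + 14]
4. aside.h = 94  [logo.top = aside.bottom + 14]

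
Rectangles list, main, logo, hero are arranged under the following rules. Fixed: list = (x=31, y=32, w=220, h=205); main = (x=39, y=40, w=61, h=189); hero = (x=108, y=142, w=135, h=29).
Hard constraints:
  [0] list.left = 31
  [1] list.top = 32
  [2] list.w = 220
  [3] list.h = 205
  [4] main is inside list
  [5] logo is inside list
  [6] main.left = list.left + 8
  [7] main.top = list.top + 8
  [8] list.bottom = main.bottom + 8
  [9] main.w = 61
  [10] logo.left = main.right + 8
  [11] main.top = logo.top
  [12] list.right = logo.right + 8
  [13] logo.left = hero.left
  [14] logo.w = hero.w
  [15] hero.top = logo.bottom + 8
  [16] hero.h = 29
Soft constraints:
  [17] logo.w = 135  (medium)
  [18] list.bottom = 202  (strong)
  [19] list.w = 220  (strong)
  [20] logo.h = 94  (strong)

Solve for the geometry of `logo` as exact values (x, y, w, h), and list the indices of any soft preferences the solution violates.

logo = (x=108, y=40, w=135, h=94)
violated soft preferences: 18

1. logo.x = 108  [logo.left = main.right + 8]
2. logo.y = 40  [main.top = logo.top]
3. logo.w = 135  [list.right = logo.right + 8]
4. logo.h = 94  [hero.top = logo.bottom + 8]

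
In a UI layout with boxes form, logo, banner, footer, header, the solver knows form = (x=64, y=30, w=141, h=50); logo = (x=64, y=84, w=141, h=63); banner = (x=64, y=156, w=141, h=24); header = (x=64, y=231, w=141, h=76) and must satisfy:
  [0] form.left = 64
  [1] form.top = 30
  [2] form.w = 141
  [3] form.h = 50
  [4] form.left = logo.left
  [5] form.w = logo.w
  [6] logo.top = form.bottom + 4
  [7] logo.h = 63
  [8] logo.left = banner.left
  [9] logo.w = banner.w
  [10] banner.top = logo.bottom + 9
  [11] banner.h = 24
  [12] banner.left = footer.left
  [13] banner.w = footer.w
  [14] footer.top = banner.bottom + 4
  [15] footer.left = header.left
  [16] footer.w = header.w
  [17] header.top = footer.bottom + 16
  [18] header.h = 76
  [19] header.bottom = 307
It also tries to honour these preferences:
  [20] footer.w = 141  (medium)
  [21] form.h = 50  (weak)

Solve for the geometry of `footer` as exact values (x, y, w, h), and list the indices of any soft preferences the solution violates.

footer = (x=64, y=184, w=141, h=31)
violated soft preferences: none

1. footer.x = 64  [banner.left = footer.left]
2. footer.w = 141  [banner.w = footer.w]
3. footer.y = 184  [footer.top = banner.bottom + 4]
4. footer.h = 31  [header.top = footer.bottom + 16]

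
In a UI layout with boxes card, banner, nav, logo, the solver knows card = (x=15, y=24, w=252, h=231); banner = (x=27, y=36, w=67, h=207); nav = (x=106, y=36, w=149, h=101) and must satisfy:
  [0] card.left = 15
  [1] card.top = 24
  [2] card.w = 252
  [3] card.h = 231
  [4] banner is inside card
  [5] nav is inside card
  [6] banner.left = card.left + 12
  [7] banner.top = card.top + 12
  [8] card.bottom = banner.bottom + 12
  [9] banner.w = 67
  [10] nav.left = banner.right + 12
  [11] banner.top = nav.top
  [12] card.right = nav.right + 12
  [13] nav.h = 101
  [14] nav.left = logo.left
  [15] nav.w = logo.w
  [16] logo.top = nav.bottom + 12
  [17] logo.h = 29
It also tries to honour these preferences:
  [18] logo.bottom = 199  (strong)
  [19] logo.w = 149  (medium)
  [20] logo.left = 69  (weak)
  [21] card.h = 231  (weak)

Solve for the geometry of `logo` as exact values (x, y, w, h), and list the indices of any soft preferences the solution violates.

1. logo.x = 106  [nav.left = logo.left]
2. logo.w = 149  [nav.w = logo.w]
3. logo.y = 149  [logo.top = nav.bottom + 12]
4. logo.h = 29  [logo.h = 29]

logo = (x=106, y=149, w=149, h=29)
violated soft preferences: 18, 20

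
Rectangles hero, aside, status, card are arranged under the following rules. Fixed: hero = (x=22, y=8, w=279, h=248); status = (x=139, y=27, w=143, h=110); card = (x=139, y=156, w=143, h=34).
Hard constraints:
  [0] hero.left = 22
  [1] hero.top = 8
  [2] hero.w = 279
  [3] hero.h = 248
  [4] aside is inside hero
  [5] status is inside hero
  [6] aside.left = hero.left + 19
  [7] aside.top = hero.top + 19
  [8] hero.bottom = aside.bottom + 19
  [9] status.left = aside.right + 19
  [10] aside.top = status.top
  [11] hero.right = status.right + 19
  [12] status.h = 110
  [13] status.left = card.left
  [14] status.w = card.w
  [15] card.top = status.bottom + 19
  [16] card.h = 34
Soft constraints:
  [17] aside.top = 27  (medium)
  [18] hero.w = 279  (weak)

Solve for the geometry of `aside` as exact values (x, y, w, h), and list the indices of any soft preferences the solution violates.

1. aside.x = 41  [aside.left = hero.left + 19]
2. aside.y = 27  [aside.top = hero.top + 19]
3. aside.h = 210  [hero.bottom = aside.bottom + 19]
4. aside.w = 79  [status.left = aside.right + 19]

aside = (x=41, y=27, w=79, h=210)
violated soft preferences: none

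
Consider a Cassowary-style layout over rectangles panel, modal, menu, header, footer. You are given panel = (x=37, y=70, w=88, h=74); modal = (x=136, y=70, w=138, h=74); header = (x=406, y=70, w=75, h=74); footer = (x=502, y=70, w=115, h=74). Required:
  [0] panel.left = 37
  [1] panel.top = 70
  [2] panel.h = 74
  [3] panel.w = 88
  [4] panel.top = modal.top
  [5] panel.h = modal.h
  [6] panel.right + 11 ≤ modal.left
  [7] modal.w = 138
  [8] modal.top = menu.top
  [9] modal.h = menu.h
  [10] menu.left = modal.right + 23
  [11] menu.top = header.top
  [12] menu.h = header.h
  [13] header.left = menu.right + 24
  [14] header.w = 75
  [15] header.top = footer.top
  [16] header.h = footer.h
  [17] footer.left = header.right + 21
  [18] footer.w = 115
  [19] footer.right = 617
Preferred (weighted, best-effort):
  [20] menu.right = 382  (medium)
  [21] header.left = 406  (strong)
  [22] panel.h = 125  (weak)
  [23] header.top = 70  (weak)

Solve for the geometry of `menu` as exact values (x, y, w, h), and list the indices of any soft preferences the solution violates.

menu = (x=297, y=70, w=85, h=74)
violated soft preferences: 22

1. menu.y = 70  [modal.top = menu.top]
2. menu.h = 74  [modal.h = menu.h]
3. menu.x = 297  [menu.left = modal.right + 23]
4. menu.w = 85  [header.left = menu.right + 24]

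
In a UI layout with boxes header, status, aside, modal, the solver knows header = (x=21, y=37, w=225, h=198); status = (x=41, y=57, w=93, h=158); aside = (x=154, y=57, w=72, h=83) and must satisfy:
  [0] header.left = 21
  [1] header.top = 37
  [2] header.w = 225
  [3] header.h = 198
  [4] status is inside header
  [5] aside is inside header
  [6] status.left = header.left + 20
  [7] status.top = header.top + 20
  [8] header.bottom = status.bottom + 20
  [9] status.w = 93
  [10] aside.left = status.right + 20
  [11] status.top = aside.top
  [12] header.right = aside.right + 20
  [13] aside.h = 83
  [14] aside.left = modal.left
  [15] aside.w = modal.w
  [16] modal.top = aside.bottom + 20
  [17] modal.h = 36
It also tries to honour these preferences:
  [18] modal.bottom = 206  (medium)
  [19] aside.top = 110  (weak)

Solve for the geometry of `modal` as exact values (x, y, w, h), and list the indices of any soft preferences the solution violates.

modal = (x=154, y=160, w=72, h=36)
violated soft preferences: 18, 19

1. modal.x = 154  [aside.left = modal.left]
2. modal.w = 72  [aside.w = modal.w]
3. modal.y = 160  [modal.top = aside.bottom + 20]
4. modal.h = 36  [modal.h = 36]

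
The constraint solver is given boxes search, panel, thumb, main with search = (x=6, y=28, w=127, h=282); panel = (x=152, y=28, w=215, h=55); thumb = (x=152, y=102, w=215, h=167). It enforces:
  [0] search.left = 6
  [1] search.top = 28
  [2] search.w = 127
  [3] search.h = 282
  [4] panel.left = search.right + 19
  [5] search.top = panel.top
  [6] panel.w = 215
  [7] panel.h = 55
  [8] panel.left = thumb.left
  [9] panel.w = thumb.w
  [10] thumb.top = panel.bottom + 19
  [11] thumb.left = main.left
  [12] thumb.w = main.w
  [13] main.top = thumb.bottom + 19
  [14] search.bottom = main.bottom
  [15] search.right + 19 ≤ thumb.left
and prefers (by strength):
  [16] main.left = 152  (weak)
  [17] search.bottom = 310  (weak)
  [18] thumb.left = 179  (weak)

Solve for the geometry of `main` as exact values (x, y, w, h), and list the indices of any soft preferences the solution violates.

main = (x=152, y=288, w=215, h=22)
violated soft preferences: 18

1. main.x = 152  [thumb.left = main.left]
2. main.w = 215  [thumb.w = main.w]
3. main.y = 288  [main.top = thumb.bottom + 19]
4. main.h = 22  [search.bottom = main.bottom]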